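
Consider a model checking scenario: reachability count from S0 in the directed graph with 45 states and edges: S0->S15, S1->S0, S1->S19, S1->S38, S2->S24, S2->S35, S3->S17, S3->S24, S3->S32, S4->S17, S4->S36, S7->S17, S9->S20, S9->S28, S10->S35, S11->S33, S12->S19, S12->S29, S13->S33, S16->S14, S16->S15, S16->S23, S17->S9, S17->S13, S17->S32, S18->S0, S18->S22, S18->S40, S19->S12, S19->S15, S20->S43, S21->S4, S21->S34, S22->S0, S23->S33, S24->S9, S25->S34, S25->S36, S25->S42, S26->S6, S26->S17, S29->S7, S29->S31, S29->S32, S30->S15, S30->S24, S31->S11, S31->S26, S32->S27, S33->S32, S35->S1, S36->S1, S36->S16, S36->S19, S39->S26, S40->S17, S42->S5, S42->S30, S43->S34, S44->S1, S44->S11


BFS from S0:
  layer 0: {S0}
  layer 1: {S15}
Reachable set: {S0, S15}
Count = 2

2


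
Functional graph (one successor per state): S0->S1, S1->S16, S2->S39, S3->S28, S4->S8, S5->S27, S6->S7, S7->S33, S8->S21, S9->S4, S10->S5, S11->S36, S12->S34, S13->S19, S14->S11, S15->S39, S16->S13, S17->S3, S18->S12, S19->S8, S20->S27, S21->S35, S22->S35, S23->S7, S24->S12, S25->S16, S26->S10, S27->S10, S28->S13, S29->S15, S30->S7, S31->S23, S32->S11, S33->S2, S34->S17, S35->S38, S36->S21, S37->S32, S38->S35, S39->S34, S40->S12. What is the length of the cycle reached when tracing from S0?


Trace from S0 until a state repeats:
  S0 -> S1 -> S16 -> S13 -> S19 -> S8 -> S21 -> S35 -> S38 -> S35
S35 first seen at step 7, revisited at step 9.
Cycle length = 9 - 7 = 2

2


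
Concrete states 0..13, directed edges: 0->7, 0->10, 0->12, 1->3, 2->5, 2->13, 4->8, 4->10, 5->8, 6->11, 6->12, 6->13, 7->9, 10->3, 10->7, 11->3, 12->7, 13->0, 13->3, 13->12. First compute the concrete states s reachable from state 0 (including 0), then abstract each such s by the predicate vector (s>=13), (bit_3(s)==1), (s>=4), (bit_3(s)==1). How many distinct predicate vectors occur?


BFS from 0:
Concrete reachable: {0, 3, 7, 9, 10, 12}
Abstract via predicates (s>=13), (bit_3(s)==1), (s>=4), (bit_3(s)==1):
  (0,0,0,0) <- {0, 3}
  (0,0,1,0) <- {7}
  (0,1,1,1) <- {9, 10, 12}
Distinct abstract states = 3

3


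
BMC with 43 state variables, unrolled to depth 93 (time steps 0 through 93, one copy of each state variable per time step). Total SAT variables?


BMC unrolls to depth k, creating one copy of each state var for steps 0..k.
Step count = 93 + 1 = 94 (steps 0 through 93)
Vars per step = 43
Total = 43 * 94 = 4042

4042


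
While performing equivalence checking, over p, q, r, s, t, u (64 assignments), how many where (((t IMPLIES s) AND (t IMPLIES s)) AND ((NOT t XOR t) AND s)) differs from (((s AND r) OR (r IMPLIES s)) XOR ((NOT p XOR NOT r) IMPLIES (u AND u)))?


F1 = (((t IMPLIES s) AND (t IMPLIES s)) AND ((NOT t XOR t) AND s))
F2 = (((s AND r) OR (r IMPLIES s)) XOR ((NOT p XOR NOT r) IMPLIES (u AND u)))
Evaluate both on each of 64 rows (bits = p,q,r,s,t,u):
  row 0 [000000]: F1=0 F2=0 -> 0
  row 1 [000001]: F1=0 F2=0 -> 0
  row 2 [000010]: F1=0 F2=0 -> 0
  row 3 [000011]: F1=0 F2=0 -> 0
  row 4 [000100]: F1=1 F2=0 (differ) -> 1
  (every remaining row is evaluated the same way; all 64 results are listed next)
Full result column, 8 rows per line (p,q,r fixed per line; s,t,u runs 000..111 left to right):
  rows 0-7 [p,q,r=000]: 00001111  (ones: 4)
  rows 8-15 [p,q,r=001]: 01010101  (ones: 4)
  rows 16-23 [p,q,r=010]: 00001111  (ones: 4)
  rows 24-31 [p,q,r=011]: 01010101  (ones: 4)
  rows 32-39 [p,q,r=100]: 10100101  (ones: 4)
  rows 40-47 [p,q,r=101]: 11111111  (ones: 8)
  rows 48-55 [p,q,r=110]: 10100101  (ones: 4)
  rows 56-63 [p,q,r=111]: 11111111  (ones: 8)
Disagreements = 4+4+4+4+4+8+4+8 = 40

40


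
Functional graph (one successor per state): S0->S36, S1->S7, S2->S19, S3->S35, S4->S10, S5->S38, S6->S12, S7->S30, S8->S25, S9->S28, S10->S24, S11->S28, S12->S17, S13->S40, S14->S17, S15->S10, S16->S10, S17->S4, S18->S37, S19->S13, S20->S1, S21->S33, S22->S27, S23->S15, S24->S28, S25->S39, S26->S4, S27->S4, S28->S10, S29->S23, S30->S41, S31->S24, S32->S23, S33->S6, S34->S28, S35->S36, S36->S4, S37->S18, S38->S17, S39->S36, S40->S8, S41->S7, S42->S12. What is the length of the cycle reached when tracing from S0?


Trace from S0 until a state repeats:
  S0 -> S36 -> S4 -> S10 -> S24 -> S28 -> S10
S10 first seen at step 3, revisited at step 6.
Cycle length = 6 - 3 = 3

3


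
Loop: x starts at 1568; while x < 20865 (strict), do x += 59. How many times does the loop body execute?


Step 1: x goes from 1568 toward 20865 by 59; the body runs while x<20865, so iterations = ceil((bound-start)/step)
Step 2: Distance=19297
Step 3: ceil(19297/59)=328

328


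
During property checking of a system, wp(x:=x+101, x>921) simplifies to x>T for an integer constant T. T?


Formula: wp(x:=E, P) = P[E/x] (substitute E for x in postcondition)
Step 1: Postcondition: x>921
Step 2: Substitute x+101 for x: x+101>921
Step 3: Solve for x: x > 921-101 = 820

820


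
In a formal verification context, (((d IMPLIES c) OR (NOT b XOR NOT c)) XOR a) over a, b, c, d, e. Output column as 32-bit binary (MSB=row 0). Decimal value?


Formula: (((d IMPLIES c) OR (NOT b XOR NOT c)) XOR a) over a, b, c, d, e (32 rows)
Evaluate each row (bits = a,b,c,d,e, MSB first):
  row 0 [00000]: (((0 IMPLIES 0) OR (NOT 0 XOR NOT 0)) XOR 0) -> 1
  row 1 [00001]: (((0 IMPLIES 0) OR (NOT 0 XOR NOT 0)) XOR 0) -> 1
  row 2 [00010]: (((1 IMPLIES 0) OR (NOT 0 XOR NOT 0)) XOR 0) -> 0
  row 3 [00011]: (((1 IMPLIES 0) OR (NOT 0 XOR NOT 0)) XOR 0) -> 0
  row 4 [00100]: (((0 IMPLIES 1) OR (NOT 0 XOR NOT 1)) XOR 0) -> 1
  row 5 [00101]: (((0 IMPLIES 1) OR (NOT 0 XOR NOT 1)) XOR 0) -> 1
  row 6 [00110]: (((1 IMPLIES 1) OR (NOT 0 XOR NOT 1)) XOR 0) -> 1
  row 7 [00111]: (((1 IMPLIES 1) OR (NOT 0 XOR NOT 1)) XOR 0) -> 1
  row 8 [01000]: (((0 IMPLIES 0) OR (NOT 1 XOR NOT 0)) XOR 0) -> 1
  row 9 [01001]: (((0 IMPLIES 0) OR (NOT 1 XOR NOT 0)) XOR 0) -> 1
  row 10 [01010]: (((1 IMPLIES 0) OR (NOT 1 XOR NOT 0)) XOR 0) -> 1
  row 11 [01011]: (((1 IMPLIES 0) OR (NOT 1 XOR NOT 0)) XOR 0) -> 1
  row 12 [01100]: (((0 IMPLIES 1) OR (NOT 1 XOR NOT 1)) XOR 0) -> 1
  row 13 [01101]: (((0 IMPLIES 1) OR (NOT 1 XOR NOT 1)) XOR 0) -> 1
  row 14 [01110]: (((1 IMPLIES 1) OR (NOT 1 XOR NOT 1)) XOR 0) -> 1
  row 15 [01111]: (((1 IMPLIES 1) OR (NOT 1 XOR NOT 1)) XOR 0) -> 1
  row 16 [10000]: (((0 IMPLIES 0) OR (NOT 0 XOR NOT 0)) XOR 1) -> 0
  row 17 [10001]: (((0 IMPLIES 0) OR (NOT 0 XOR NOT 0)) XOR 1) -> 0
  row 18 [10010]: (((1 IMPLIES 0) OR (NOT 0 XOR NOT 0)) XOR 1) -> 1
  row 19 [10011]: (((1 IMPLIES 0) OR (NOT 0 XOR NOT 0)) XOR 1) -> 1
  row 20 [10100]: (((0 IMPLIES 1) OR (NOT 0 XOR NOT 1)) XOR 1) -> 0
  row 21 [10101]: (((0 IMPLIES 1) OR (NOT 0 XOR NOT 1)) XOR 1) -> 0
  row 22 [10110]: (((1 IMPLIES 1) OR (NOT 0 XOR NOT 1)) XOR 1) -> 0
  row 23 [10111]: (((1 IMPLIES 1) OR (NOT 0 XOR NOT 1)) XOR 1) -> 0
  row 24 [11000]: (((0 IMPLIES 0) OR (NOT 1 XOR NOT 0)) XOR 1) -> 0
  row 25 [11001]: (((0 IMPLIES 0) OR (NOT 1 XOR NOT 0)) XOR 1) -> 0
  row 26 [11010]: (((1 IMPLIES 0) OR (NOT 1 XOR NOT 0)) XOR 1) -> 0
  row 27 [11011]: (((1 IMPLIES 0) OR (NOT 1 XOR NOT 0)) XOR 1) -> 0
  row 28 [11100]: (((0 IMPLIES 1) OR (NOT 1 XOR NOT 1)) XOR 1) -> 0
  row 29 [11101]: (((0 IMPLIES 1) OR (NOT 1 XOR NOT 1)) XOR 1) -> 0
  row 30 [11110]: (((1 IMPLIES 1) OR (NOT 1 XOR NOT 1)) XOR 1) -> 0
  row 31 [11111]: (((1 IMPLIES 1) OR (NOT 1 XOR NOT 1)) XOR 1) -> 0
Full result column, 4 rows per line (a,b,c fixed per line; d,e runs 00..11 left to right):
  rows 0-3 [a,b,c=000]: 1100  = hex C
  rows 4-7 [a,b,c=001]: 1111  = hex F
  rows 8-11 [a,b,c=010]: 1111  = hex F
  rows 12-15 [a,b,c=011]: 1111  = hex F
  rows 16-19 [a,b,c=100]: 0011  = hex 3
  rows 20-23 [a,b,c=101]: 0000  = hex 0
  rows 24-27 [a,b,c=110]: 0000  = hex 0
  rows 28-31 [a,b,c=111]: 0000  = hex 0
Output column (row 0 .. row 31) = 11001111111111110011000000000000
Output column grouped in 4s = 1100 1111 1111 1111 0011 0000 0000 0000 = 0xCFFF3000
Convert to decimal digit by digit (value = value*16 + digit):
  C -> 12
  12*16 + 15 (F) = 207
  207*16 + 15 (F) = 3327
  3327*16 + 15 (F) = 53247
  53247*16 + 3 = 851955
  851955*16 + 0 = 13631280
  13631280*16 + 0 = 218100480
  218100480*16 + 0 = 3489607680
Decimal = 3489607680

3489607680


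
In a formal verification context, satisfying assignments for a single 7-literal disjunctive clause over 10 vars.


Step 1: Total=2^10=1024
Step 2: Unsat when all 7 false: 2^3=8
Step 3: Sat=1024-8=1016

1016


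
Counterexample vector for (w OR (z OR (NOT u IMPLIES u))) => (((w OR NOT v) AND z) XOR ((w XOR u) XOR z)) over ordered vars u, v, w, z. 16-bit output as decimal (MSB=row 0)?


F1 = (w OR (z OR (NOT u IMPLIES u)))
F2 = (((w OR NOT v) AND z) XOR ((w XOR u) XOR z))
Counterexample to F1=>F2 is where F1=1 and F2=0.
Evaluate each row (bits = u,v,w,z, MSB first):
  row 0 [0000]: F1=0 F2=0 -> F1&~F2 -> 0
  row 1 [0001]: F1=1 F2=0 -> F1&~F2 -> 1
  row 2 [0010]: F1=1 F2=1 -> F1&~F2 -> 0
  row 3 [0011]: F1=1 F2=1 -> F1&~F2 -> 0
  row 4 [0100]: F1=0 F2=0 -> F1&~F2 -> 0
  row 5 [0101]: F1=1 F2=1 -> F1&~F2 -> 0
  row 6 [0110]: F1=1 F2=1 -> F1&~F2 -> 0
  row 7 [0111]: F1=1 F2=1 -> F1&~F2 -> 0
  row 8 [1000]: F1=1 F2=1 -> F1&~F2 -> 0
  row 9 [1001]: F1=1 F2=1 -> F1&~F2 -> 0
  row 10 [1010]: F1=1 F2=0 -> F1&~F2 -> 1
  row 11 [1011]: F1=1 F2=0 -> F1&~F2 -> 1
  row 12 [1100]: F1=1 F2=1 -> F1&~F2 -> 0
  row 13 [1101]: F1=1 F2=0 -> F1&~F2 -> 1
  row 14 [1110]: F1=1 F2=0 -> F1&~F2 -> 1
  row 15 [1111]: F1=1 F2=0 -> F1&~F2 -> 1
Full result column, 4 rows per line (u,v fixed per line; w,z runs 00..11 left to right):
  rows 0-3 [u,v=00]: 0100  = hex 4
  rows 4-7 [u,v=01]: 0000  = hex 0
  rows 8-11 [u,v=10]: 0011  = hex 3
  rows 12-15 [u,v=11]: 0111  = hex 7
Counterexample vector (row 0 .. row 15) = 0100000000110111
Output column grouped in 4s = 0100 0000 0011 0111 = 0x4037
Convert to decimal digit by digit (value = value*16 + digit):
  4 -> 4
  4*16 + 0 = 64
  64*16 + 3 = 1027
  1027*16 + 7 = 16439
Decimal = 16439

16439


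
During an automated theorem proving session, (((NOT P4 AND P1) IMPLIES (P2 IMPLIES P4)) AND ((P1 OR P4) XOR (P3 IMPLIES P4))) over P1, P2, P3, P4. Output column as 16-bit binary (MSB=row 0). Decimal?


Formula: (((NOT P4 AND P1) IMPLIES (P2 IMPLIES P4)) AND ((P1 OR P4) XOR (P3 IMPLIES P4))) over P1, P2, P3, P4 (16 rows)
Evaluate each row (bits = P1,P2,P3,P4, MSB first):
  row 0 [0000]: (((NOT 0 AND 0) IMPLIES (0 IMPLIES 0)) AND ((0 OR 0) XOR (0 IMPLIES 0))) -> 1
  row 1 [0001]: (((NOT 1 AND 0) IMPLIES (0 IMPLIES 1)) AND ((0 OR 1) XOR (0 IMPLIES 1))) -> 0
  row 2 [0010]: (((NOT 0 AND 0) IMPLIES (0 IMPLIES 0)) AND ((0 OR 0) XOR (1 IMPLIES 0))) -> 0
  row 3 [0011]: (((NOT 1 AND 0) IMPLIES (0 IMPLIES 1)) AND ((0 OR 1) XOR (1 IMPLIES 1))) -> 0
  row 4 [0100]: (((NOT 0 AND 0) IMPLIES (1 IMPLIES 0)) AND ((0 OR 0) XOR (0 IMPLIES 0))) -> 1
  row 5 [0101]: (((NOT 1 AND 0) IMPLIES (1 IMPLIES 1)) AND ((0 OR 1) XOR (0 IMPLIES 1))) -> 0
  row 6 [0110]: (((NOT 0 AND 0) IMPLIES (1 IMPLIES 0)) AND ((0 OR 0) XOR (1 IMPLIES 0))) -> 0
  row 7 [0111]: (((NOT 1 AND 0) IMPLIES (1 IMPLIES 1)) AND ((0 OR 1) XOR (1 IMPLIES 1))) -> 0
  row 8 [1000]: (((NOT 0 AND 1) IMPLIES (0 IMPLIES 0)) AND ((1 OR 0) XOR (0 IMPLIES 0))) -> 0
  row 9 [1001]: (((NOT 1 AND 1) IMPLIES (0 IMPLIES 1)) AND ((1 OR 1) XOR (0 IMPLIES 1))) -> 0
  row 10 [1010]: (((NOT 0 AND 1) IMPLIES (0 IMPLIES 0)) AND ((1 OR 0) XOR (1 IMPLIES 0))) -> 1
  row 11 [1011]: (((NOT 1 AND 1) IMPLIES (0 IMPLIES 1)) AND ((1 OR 1) XOR (1 IMPLIES 1))) -> 0
  row 12 [1100]: (((NOT 0 AND 1) IMPLIES (1 IMPLIES 0)) AND ((1 OR 0) XOR (0 IMPLIES 0))) -> 0
  row 13 [1101]: (((NOT 1 AND 1) IMPLIES (1 IMPLIES 1)) AND ((1 OR 1) XOR (0 IMPLIES 1))) -> 0
  row 14 [1110]: (((NOT 0 AND 1) IMPLIES (1 IMPLIES 0)) AND ((1 OR 0) XOR (1 IMPLIES 0))) -> 0
  row 15 [1111]: (((NOT 1 AND 1) IMPLIES (1 IMPLIES 1)) AND ((1 OR 1) XOR (1 IMPLIES 1))) -> 0
Full result column, 4 rows per line (P1,P2 fixed per line; P3,P4 runs 00..11 left to right):
  rows 0-3 [P1,P2=00]: 1000  = hex 8
  rows 4-7 [P1,P2=01]: 1000  = hex 8
  rows 8-11 [P1,P2=10]: 0010  = hex 2
  rows 12-15 [P1,P2=11]: 0000  = hex 0
Output column (row 0 .. row 15) = 1000100000100000
Output column grouped in 4s = 1000 1000 0010 0000 = 0x8820
Convert to decimal digit by digit (value = value*16 + digit):
  8 -> 8
  8*16 + 8 = 136
  136*16 + 2 = 2178
  2178*16 + 0 = 34848
Decimal = 34848

34848


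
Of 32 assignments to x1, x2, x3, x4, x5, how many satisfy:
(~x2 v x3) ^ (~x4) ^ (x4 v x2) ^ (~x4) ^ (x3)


CNF with 5 clauses over 5 vars (32 assignments).
An assignment satisfies CNF iff every clause has >=1 true literal.
Check each row (bits = x1,x2,x3,x4,x5; clause T/F shown):
  row 0 [00000]: clauses=TTFTF -> 0
  row 1 [00001]: clauses=TTFTF -> 0
  row 2 [00010]: clauses=TFTFF -> 0
  row 3 [00011]: clauses=TFTFF -> 0
  row 4 [00100]: clauses=TTFTT -> 0
  row 5 [00101]: clauses=TTFTT -> 0
  row 6 [00110]: clauses=TFTFT -> 0
  row 7 [00111]: clauses=TFTFT -> 0
  row 8 [01000]: clauses=FTTTF -> 0
  row 9 [01001]: clauses=FTTTF -> 0
  row 10 [01010]: clauses=FFTFF -> 0
  row 11 [01011]: clauses=FFTFF -> 0
  row 12 [01100]: clauses=TTTTT -> 1
  row 13 [01101]: clauses=TTTTT -> 1
  row 14 [01110]: clauses=TFTFT -> 0
  row 15 [01111]: clauses=TFTFT -> 0
  row 16 [10000]: clauses=TTFTF -> 0
  row 17 [10001]: clauses=TTFTF -> 0
  row 18 [10010]: clauses=TFTFF -> 0
  row 19 [10011]: clauses=TFTFF -> 0
  row 20 [10100]: clauses=TTFTT -> 0
  row 21 [10101]: clauses=TTFTT -> 0
  row 22 [10110]: clauses=TFTFT -> 0
  row 23 [10111]: clauses=TFTFT -> 0
  row 24 [11000]: clauses=FTTTF -> 0
  row 25 [11001]: clauses=FTTTF -> 0
  row 26 [11010]: clauses=FFTFF -> 0
  row 27 [11011]: clauses=FFTFF -> 0
  row 28 [11100]: clauses=TTTTT -> 1
  row 29 [11101]: clauses=TTTTT -> 1
  row 30 [11110]: clauses=TFTFT -> 0
  row 31 [11111]: clauses=TFTFT -> 0
Full result column, 8 rows per line (x1,x2 fixed per line; x3,x4,x5 runs 000..111 left to right):
  rows 0-7 [x1,x2=00]: 00000000  (ones: 0)
  rows 8-15 [x1,x2=01]: 00001100  (ones: 2)
  rows 16-23 [x1,x2=10]: 00000000  (ones: 0)
  rows 24-31 [x1,x2=11]: 00001100  (ones: 2)
Satisfying assignments = 0+2+0+2 = 4

4


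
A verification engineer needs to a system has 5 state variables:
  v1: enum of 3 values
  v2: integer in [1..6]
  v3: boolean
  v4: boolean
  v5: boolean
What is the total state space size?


State space = product of domain sizes of all variables.
Domain sizes:
  v1 (enum of 3 values): 3
  v2 (integer in [1..6]): 6
  v3 (boolean): 2
  v4 (boolean): 2
  v5 (boolean): 2
Product = 3 * 6 * 2 * 2 * 2 = 144

144


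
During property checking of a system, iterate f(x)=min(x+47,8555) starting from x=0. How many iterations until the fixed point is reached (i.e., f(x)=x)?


Step 1: x=0, cap=8555, increment=47
Step 2: x grows by 47 each step until capped at 8555; fixed point is x=8555
Step 3: iterations = ceil(8555/47) = 183

183


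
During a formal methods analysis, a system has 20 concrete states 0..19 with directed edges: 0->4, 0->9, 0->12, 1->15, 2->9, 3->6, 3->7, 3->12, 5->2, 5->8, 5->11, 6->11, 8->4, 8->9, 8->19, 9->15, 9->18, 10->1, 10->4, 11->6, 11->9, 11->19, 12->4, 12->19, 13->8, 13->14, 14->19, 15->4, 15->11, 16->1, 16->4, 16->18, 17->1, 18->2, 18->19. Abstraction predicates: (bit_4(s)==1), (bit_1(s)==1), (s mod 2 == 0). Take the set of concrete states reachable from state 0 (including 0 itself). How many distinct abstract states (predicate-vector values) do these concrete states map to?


BFS from 0:
Concrete reachable: {0, 2, 4, 6, 9, 11, 12, 15, 18, 19}
Abstract via predicates (bit_4(s)==1), (bit_1(s)==1), (s mod 2 == 0):
  (0,0,0) <- {9}
  (0,0,1) <- {0, 4, 12}
  (0,1,0) <- {11, 15}
  (0,1,1) <- {2, 6}
  (1,1,0) <- {19}
  (1,1,1) <- {18}
Distinct abstract states = 6

6


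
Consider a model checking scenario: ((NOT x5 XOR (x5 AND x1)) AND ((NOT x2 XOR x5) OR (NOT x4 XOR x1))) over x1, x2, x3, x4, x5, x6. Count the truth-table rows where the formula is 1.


Formula: ((NOT x5 XOR (x5 AND x1)) AND ((NOT x2 XOR x5) OR (NOT x4 XOR x1))) over 6 vars (64 rows)
Evaluate each row (x1, x2, x3, x4, x5, x6 as bits, MSB first):
  row 0 [000000]: ((NOT 0 XOR (0 AND 0)) AND ((NOT 0 XOR 0) OR (NOT 0 XOR 0))) -> 1
  row 1 [000001]: ((NOT 0 XOR (0 AND 0)) AND ((NOT 0 XOR 0) OR (NOT 0 XOR 0))) -> 1
  row 2 [000010]: ((NOT 1 XOR (1 AND 0)) AND ((NOT 0 XOR 1) OR (NOT 0 XOR 0))) -> 0
  row 3 [000011]: ((NOT 1 XOR (1 AND 0)) AND ((NOT 0 XOR 1) OR (NOT 0 XOR 0))) -> 0
  row 4 [000100]: ((NOT 0 XOR (0 AND 0)) AND ((NOT 0 XOR 0) OR (NOT 1 XOR 0))) -> 1
  (every remaining row is evaluated the same way; all 64 results are listed next)
Full result column, 8 rows per line (x1,x2,x3 fixed per line; x4,x5,x6 runs 000..111 left to right):
  rows 0-7 [x1,x2,x3=000]: 11001100  (ones: 4)
  rows 8-15 [x1,x2,x3=001]: 11001100  (ones: 4)
  rows 16-23 [x1,x2,x3=010]: 11000000  (ones: 2)
  rows 24-31 [x1,x2,x3=011]: 11000000  (ones: 2)
  rows 32-39 [x1,x2,x3=100]: 11001111  (ones: 6)
  rows 40-47 [x1,x2,x3=101]: 11001111  (ones: 6)
  rows 48-55 [x1,x2,x3=110]: 00111111  (ones: 6)
  rows 56-63 [x1,x2,x3=111]: 00111111  (ones: 6)
Count of 1-rows = 4+4+2+2+6+6+6+6 = 36

36


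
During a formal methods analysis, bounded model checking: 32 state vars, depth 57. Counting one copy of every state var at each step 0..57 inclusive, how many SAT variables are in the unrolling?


BMC unrolls to depth k, creating one copy of each state var for steps 0..k.
Step count = 57 + 1 = 58 (steps 0 through 57)
Vars per step = 32
Total = 32 * 58 = 1856

1856


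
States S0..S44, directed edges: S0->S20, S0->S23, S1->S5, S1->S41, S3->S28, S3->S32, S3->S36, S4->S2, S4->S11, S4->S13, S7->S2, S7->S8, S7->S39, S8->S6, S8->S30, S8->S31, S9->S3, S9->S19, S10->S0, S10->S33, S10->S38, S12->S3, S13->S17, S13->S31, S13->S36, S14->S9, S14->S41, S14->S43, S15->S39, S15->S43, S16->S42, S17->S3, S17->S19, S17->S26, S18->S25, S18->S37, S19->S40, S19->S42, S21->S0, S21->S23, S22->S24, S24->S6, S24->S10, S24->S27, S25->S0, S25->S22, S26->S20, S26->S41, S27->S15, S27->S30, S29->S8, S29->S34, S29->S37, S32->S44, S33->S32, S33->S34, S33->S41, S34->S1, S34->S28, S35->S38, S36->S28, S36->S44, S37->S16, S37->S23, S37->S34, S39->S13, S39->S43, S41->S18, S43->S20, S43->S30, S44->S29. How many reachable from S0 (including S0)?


BFS from S0:
  layer 0: {S0}
  layer 1: {S20, S23}
Reachable set: {S0, S20, S23}
Count = 3

3


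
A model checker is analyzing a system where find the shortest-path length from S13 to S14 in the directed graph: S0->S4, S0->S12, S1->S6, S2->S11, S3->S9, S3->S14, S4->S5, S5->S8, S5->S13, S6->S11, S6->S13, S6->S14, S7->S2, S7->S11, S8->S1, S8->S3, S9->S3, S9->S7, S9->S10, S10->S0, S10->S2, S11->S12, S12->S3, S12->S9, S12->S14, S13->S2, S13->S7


BFS layer-by-layer from S13:
  dist 0: {S13}
  dist 1: {S2, S7}
  dist 2: {S11}
  dist 3: {S12}
  dist 4: {S3, S9, S14}
  -> S14 reached at distance 4
Shortest path length = 4

4


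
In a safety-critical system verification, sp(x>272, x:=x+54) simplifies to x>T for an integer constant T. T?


Formula: sp(P, x:=E) = exists old_x. (x = E[old_x/x]) AND P[old_x/x] (old_x is the value of x before the assignment; eliminate old_x by solving x = E[old_x/x] for old_x)
Step 1: Precondition P: x>272, i.e. old_x > 272
Step 2: Assignment gives x = old_x + 54, so old_x = x - 54
Step 3: Substitute into P: x - 54 > 272
Step 4: Simplify: x > 272+54 = 326

326


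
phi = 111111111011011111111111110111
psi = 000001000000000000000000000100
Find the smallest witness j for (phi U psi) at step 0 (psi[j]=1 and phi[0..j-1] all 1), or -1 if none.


(phi U psi) at 0: need smallest j with psi[j]=1 and phi[i]=1 for all i in [0,j).
Scan from step 0:
  step 0: phi=1, psi=0 -> continue
  step 1: phi=1, psi=0 -> continue
  step 2: phi=1, psi=0 -> continue
  step 3: phi=1, psi=0 -> continue
  step 5: psi=1 and phi held for [0,5) -> witness found
Witness step = 5

5


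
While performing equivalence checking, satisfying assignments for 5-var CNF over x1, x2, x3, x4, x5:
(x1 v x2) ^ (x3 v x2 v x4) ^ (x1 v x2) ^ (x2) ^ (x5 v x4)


CNF with 5 clauses over 5 vars (32 assignments).
An assignment satisfies CNF iff every clause has >=1 true literal.
Check each row (bits = x1,x2,x3,x4,x5; clause T/F shown):
  row 0 [00000]: clauses=FFFFF -> 0
  row 1 [00001]: clauses=FFFFT -> 0
  row 2 [00010]: clauses=FTFFT -> 0
  row 3 [00011]: clauses=FTFFT -> 0
  row 4 [00100]: clauses=FTFFF -> 0
  row 5 [00101]: clauses=FTFFT -> 0
  row 6 [00110]: clauses=FTFFT -> 0
  row 7 [00111]: clauses=FTFFT -> 0
  row 8 [01000]: clauses=TTTTF -> 0
  row 9 [01001]: clauses=TTTTT -> 1
  row 10 [01010]: clauses=TTTTT -> 1
  row 11 [01011]: clauses=TTTTT -> 1
  row 12 [01100]: clauses=TTTTF -> 0
  row 13 [01101]: clauses=TTTTT -> 1
  row 14 [01110]: clauses=TTTTT -> 1
  row 15 [01111]: clauses=TTTTT -> 1
  row 16 [10000]: clauses=TFTFF -> 0
  row 17 [10001]: clauses=TFTFT -> 0
  row 18 [10010]: clauses=TTTFT -> 0
  row 19 [10011]: clauses=TTTFT -> 0
  row 20 [10100]: clauses=TTTFF -> 0
  row 21 [10101]: clauses=TTTFT -> 0
  row 22 [10110]: clauses=TTTFT -> 0
  row 23 [10111]: clauses=TTTFT -> 0
  row 24 [11000]: clauses=TTTTF -> 0
  row 25 [11001]: clauses=TTTTT -> 1
  row 26 [11010]: clauses=TTTTT -> 1
  row 27 [11011]: clauses=TTTTT -> 1
  row 28 [11100]: clauses=TTTTF -> 0
  row 29 [11101]: clauses=TTTTT -> 1
  row 30 [11110]: clauses=TTTTT -> 1
  row 31 [11111]: clauses=TTTTT -> 1
Full result column, 8 rows per line (x1,x2 fixed per line; x3,x4,x5 runs 000..111 left to right):
  rows 0-7 [x1,x2=00]: 00000000  (ones: 0)
  rows 8-15 [x1,x2=01]: 01110111  (ones: 6)
  rows 16-23 [x1,x2=10]: 00000000  (ones: 0)
  rows 24-31 [x1,x2=11]: 01110111  (ones: 6)
Satisfying assignments = 0+6+0+6 = 12

12


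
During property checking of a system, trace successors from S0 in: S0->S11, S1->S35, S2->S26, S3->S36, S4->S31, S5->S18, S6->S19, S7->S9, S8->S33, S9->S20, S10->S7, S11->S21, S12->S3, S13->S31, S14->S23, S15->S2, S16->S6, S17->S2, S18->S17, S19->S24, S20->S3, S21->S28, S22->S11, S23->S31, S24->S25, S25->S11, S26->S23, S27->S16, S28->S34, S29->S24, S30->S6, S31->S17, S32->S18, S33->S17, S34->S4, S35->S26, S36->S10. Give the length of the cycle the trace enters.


Trace from S0 until a state repeats:
  S0 -> S11 -> S21 -> S28 -> S34 -> S4 -> S31 -> S17 -> S2 -> S26 -> S23 -> S31
S31 first seen at step 6, revisited at step 11.
Cycle length = 11 - 6 = 5

5


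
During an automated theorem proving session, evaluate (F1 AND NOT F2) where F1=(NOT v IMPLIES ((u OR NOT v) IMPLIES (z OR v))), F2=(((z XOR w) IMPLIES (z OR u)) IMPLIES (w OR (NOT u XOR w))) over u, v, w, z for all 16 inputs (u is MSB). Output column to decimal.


F1 = (NOT v IMPLIES ((u OR NOT v) IMPLIES (z OR v)))
F2 = (((z XOR w) IMPLIES (z OR u)) IMPLIES (w OR (NOT u XOR w)))
Counterexample to F1=>F2 is where F1=1 and F2=0.
Evaluate each row (bits = u,v,w,z, MSB first):
  row 0 [0000]: F1=0 F2=1 -> F1&~F2 -> 0
  row 1 [0001]: F1=1 F2=1 -> F1&~F2 -> 0
  row 2 [0010]: F1=0 F2=1 -> F1&~F2 -> 0
  row 3 [0011]: F1=1 F2=1 -> F1&~F2 -> 0
  row 4 [0100]: F1=1 F2=1 -> F1&~F2 -> 0
  row 5 [0101]: F1=1 F2=1 -> F1&~F2 -> 0
  row 6 [0110]: F1=1 F2=1 -> F1&~F2 -> 0
  row 7 [0111]: F1=1 F2=1 -> F1&~F2 -> 0
  row 8 [1000]: F1=0 F2=0 -> F1&~F2 -> 0
  row 9 [1001]: F1=1 F2=0 -> F1&~F2 -> 1
  row 10 [1010]: F1=0 F2=1 -> F1&~F2 -> 0
  row 11 [1011]: F1=1 F2=1 -> F1&~F2 -> 0
  row 12 [1100]: F1=1 F2=0 -> F1&~F2 -> 1
  row 13 [1101]: F1=1 F2=0 -> F1&~F2 -> 1
  row 14 [1110]: F1=1 F2=1 -> F1&~F2 -> 0
  row 15 [1111]: F1=1 F2=1 -> F1&~F2 -> 0
Full result column, 4 rows per line (u,v fixed per line; w,z runs 00..11 left to right):
  rows 0-3 [u,v=00]: 0000  = hex 0
  rows 4-7 [u,v=01]: 0000  = hex 0
  rows 8-11 [u,v=10]: 0100  = hex 4
  rows 12-15 [u,v=11]: 1100  = hex C
Counterexample vector (row 0 .. row 15) = 0000000001001100
Output column grouped in 4s = 0000 0000 0100 1100 = 0x004C
Convert to decimal digit by digit (value = value*16 + digit):
  0 -> 0
  0*16 + 0 = 0
  0*16 + 4 = 4
  4*16 + 12 (C) = 76
Decimal = 76

76


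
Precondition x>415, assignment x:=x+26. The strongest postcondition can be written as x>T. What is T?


Formula: sp(P, x:=E) = exists old_x. (x = E[old_x/x]) AND P[old_x/x] (old_x is the value of x before the assignment; eliminate old_x by solving x = E[old_x/x] for old_x)
Step 1: Precondition P: x>415, i.e. old_x > 415
Step 2: Assignment gives x = old_x + 26, so old_x = x - 26
Step 3: Substitute into P: x - 26 > 415
Step 4: Simplify: x > 415+26 = 441

441


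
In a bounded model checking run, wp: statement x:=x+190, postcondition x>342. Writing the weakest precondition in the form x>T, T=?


Formula: wp(x:=E, P) = P[E/x] (substitute E for x in postcondition)
Step 1: Postcondition: x>342
Step 2: Substitute x+190 for x: x+190>342
Step 3: Solve for x: x > 342-190 = 152

152


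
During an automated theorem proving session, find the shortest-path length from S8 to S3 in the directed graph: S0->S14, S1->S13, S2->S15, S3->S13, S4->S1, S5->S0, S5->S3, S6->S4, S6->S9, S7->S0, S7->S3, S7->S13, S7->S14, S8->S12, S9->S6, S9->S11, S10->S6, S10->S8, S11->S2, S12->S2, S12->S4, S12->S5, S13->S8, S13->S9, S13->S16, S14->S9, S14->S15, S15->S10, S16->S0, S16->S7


BFS layer-by-layer from S8:
  dist 0: {S8}
  dist 1: {S12}
  dist 2: {S2, S4, S5}
  dist 3: {S0, S1, S3, S15}
  -> S3 reached at distance 3
Shortest path length = 3

3


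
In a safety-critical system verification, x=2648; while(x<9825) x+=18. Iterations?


Step 1: x goes from 2648 toward 9825 by 18; the body runs while x<9825, so iterations = ceil((bound-start)/step)
Step 2: Distance=7177
Step 3: ceil(7177/18)=399

399


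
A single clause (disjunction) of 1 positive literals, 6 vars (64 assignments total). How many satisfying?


Step 1: Total=2^6=64
Step 2: Unsat when all 1 false: 2^5=32
Step 3: Sat=64-32=32

32


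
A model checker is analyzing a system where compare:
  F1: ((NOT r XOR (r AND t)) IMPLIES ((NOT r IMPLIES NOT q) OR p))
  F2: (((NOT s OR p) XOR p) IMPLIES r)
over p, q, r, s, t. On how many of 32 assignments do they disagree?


F1 = ((NOT r XOR (r AND t)) IMPLIES ((NOT r IMPLIES NOT q) OR p))
F2 = (((NOT s OR p) XOR p) IMPLIES r)
Evaluate both on each of 32 rows (bits = p,q,r,s,t):
  row 0 [00000]: F1=1 F2=0 (differ) -> 1
  row 1 [00001]: F1=1 F2=0 (differ) -> 1
  row 2 [00010]: F1=1 F2=1 -> 0
  row 3 [00011]: F1=1 F2=1 -> 0
  row 4 [00100]: F1=1 F2=1 -> 0
  row 5 [00101]: F1=1 F2=1 -> 0
  row 6 [00110]: F1=1 F2=1 -> 0
  row 7 [00111]: F1=1 F2=1 -> 0
  row 8 [01000]: F1=0 F2=0 -> 0
  row 9 [01001]: F1=0 F2=0 -> 0
  row 10 [01010]: F1=0 F2=1 (differ) -> 1
  row 11 [01011]: F1=0 F2=1 (differ) -> 1
  row 12 [01100]: F1=1 F2=1 -> 0
  row 13 [01101]: F1=1 F2=1 -> 0
  row 14 [01110]: F1=1 F2=1 -> 0
  row 15 [01111]: F1=1 F2=1 -> 0
  row 16 [10000]: F1=1 F2=1 -> 0
  row 17 [10001]: F1=1 F2=1 -> 0
  row 18 [10010]: F1=1 F2=1 -> 0
  row 19 [10011]: F1=1 F2=1 -> 0
  row 20 [10100]: F1=1 F2=1 -> 0
  row 21 [10101]: F1=1 F2=1 -> 0
  row 22 [10110]: F1=1 F2=1 -> 0
  row 23 [10111]: F1=1 F2=1 -> 0
  row 24 [11000]: F1=1 F2=1 -> 0
  row 25 [11001]: F1=1 F2=1 -> 0
  row 26 [11010]: F1=1 F2=1 -> 0
  row 27 [11011]: F1=1 F2=1 -> 0
  row 28 [11100]: F1=1 F2=1 -> 0
  row 29 [11101]: F1=1 F2=1 -> 0
  row 30 [11110]: F1=1 F2=1 -> 0
  row 31 [11111]: F1=1 F2=1 -> 0
Full result column, 8 rows per line (p,q fixed per line; r,s,t runs 000..111 left to right):
  rows 0-7 [p,q=00]: 11000000  (ones: 2)
  rows 8-15 [p,q=01]: 00110000  (ones: 2)
  rows 16-23 [p,q=10]: 00000000  (ones: 0)
  rows 24-31 [p,q=11]: 00000000  (ones: 0)
Disagreements = 2+2+0+0 = 4

4


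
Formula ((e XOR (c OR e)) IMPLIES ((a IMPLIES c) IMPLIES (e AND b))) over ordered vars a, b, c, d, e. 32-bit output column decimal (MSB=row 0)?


Formula: ((e XOR (c OR e)) IMPLIES ((a IMPLIES c) IMPLIES (e AND b))) over a, b, c, d, e (32 rows)
Evaluate each row (bits = a,b,c,d,e, MSB first):
  row 0 [00000]: ((0 XOR (0 OR 0)) IMPLIES ((0 IMPLIES 0) IMPLIES (0 AND 0))) -> 1
  row 1 [00001]: ((1 XOR (0 OR 1)) IMPLIES ((0 IMPLIES 0) IMPLIES (1 AND 0))) -> 1
  row 2 [00010]: ((0 XOR (0 OR 0)) IMPLIES ((0 IMPLIES 0) IMPLIES (0 AND 0))) -> 1
  row 3 [00011]: ((1 XOR (0 OR 1)) IMPLIES ((0 IMPLIES 0) IMPLIES (1 AND 0))) -> 1
  row 4 [00100]: ((0 XOR (1 OR 0)) IMPLIES ((0 IMPLIES 1) IMPLIES (0 AND 0))) -> 0
  row 5 [00101]: ((1 XOR (1 OR 1)) IMPLIES ((0 IMPLIES 1) IMPLIES (1 AND 0))) -> 1
  row 6 [00110]: ((0 XOR (1 OR 0)) IMPLIES ((0 IMPLIES 1) IMPLIES (0 AND 0))) -> 0
  row 7 [00111]: ((1 XOR (1 OR 1)) IMPLIES ((0 IMPLIES 1) IMPLIES (1 AND 0))) -> 1
  row 8 [01000]: ((0 XOR (0 OR 0)) IMPLIES ((0 IMPLIES 0) IMPLIES (0 AND 1))) -> 1
  row 9 [01001]: ((1 XOR (0 OR 1)) IMPLIES ((0 IMPLIES 0) IMPLIES (1 AND 1))) -> 1
  row 10 [01010]: ((0 XOR (0 OR 0)) IMPLIES ((0 IMPLIES 0) IMPLIES (0 AND 1))) -> 1
  row 11 [01011]: ((1 XOR (0 OR 1)) IMPLIES ((0 IMPLIES 0) IMPLIES (1 AND 1))) -> 1
  row 12 [01100]: ((0 XOR (1 OR 0)) IMPLIES ((0 IMPLIES 1) IMPLIES (0 AND 1))) -> 0
  row 13 [01101]: ((1 XOR (1 OR 1)) IMPLIES ((0 IMPLIES 1) IMPLIES (1 AND 1))) -> 1
  row 14 [01110]: ((0 XOR (1 OR 0)) IMPLIES ((0 IMPLIES 1) IMPLIES (0 AND 1))) -> 0
  row 15 [01111]: ((1 XOR (1 OR 1)) IMPLIES ((0 IMPLIES 1) IMPLIES (1 AND 1))) -> 1
  row 16 [10000]: ((0 XOR (0 OR 0)) IMPLIES ((1 IMPLIES 0) IMPLIES (0 AND 0))) -> 1
  row 17 [10001]: ((1 XOR (0 OR 1)) IMPLIES ((1 IMPLIES 0) IMPLIES (1 AND 0))) -> 1
  row 18 [10010]: ((0 XOR (0 OR 0)) IMPLIES ((1 IMPLIES 0) IMPLIES (0 AND 0))) -> 1
  row 19 [10011]: ((1 XOR (0 OR 1)) IMPLIES ((1 IMPLIES 0) IMPLIES (1 AND 0))) -> 1
  row 20 [10100]: ((0 XOR (1 OR 0)) IMPLIES ((1 IMPLIES 1) IMPLIES (0 AND 0))) -> 0
  row 21 [10101]: ((1 XOR (1 OR 1)) IMPLIES ((1 IMPLIES 1) IMPLIES (1 AND 0))) -> 1
  row 22 [10110]: ((0 XOR (1 OR 0)) IMPLIES ((1 IMPLIES 1) IMPLIES (0 AND 0))) -> 0
  row 23 [10111]: ((1 XOR (1 OR 1)) IMPLIES ((1 IMPLIES 1) IMPLIES (1 AND 0))) -> 1
  row 24 [11000]: ((0 XOR (0 OR 0)) IMPLIES ((1 IMPLIES 0) IMPLIES (0 AND 1))) -> 1
  row 25 [11001]: ((1 XOR (0 OR 1)) IMPLIES ((1 IMPLIES 0) IMPLIES (1 AND 1))) -> 1
  row 26 [11010]: ((0 XOR (0 OR 0)) IMPLIES ((1 IMPLIES 0) IMPLIES (0 AND 1))) -> 1
  row 27 [11011]: ((1 XOR (0 OR 1)) IMPLIES ((1 IMPLIES 0) IMPLIES (1 AND 1))) -> 1
  row 28 [11100]: ((0 XOR (1 OR 0)) IMPLIES ((1 IMPLIES 1) IMPLIES (0 AND 1))) -> 0
  row 29 [11101]: ((1 XOR (1 OR 1)) IMPLIES ((1 IMPLIES 1) IMPLIES (1 AND 1))) -> 1
  row 30 [11110]: ((0 XOR (1 OR 0)) IMPLIES ((1 IMPLIES 1) IMPLIES (0 AND 1))) -> 0
  row 31 [11111]: ((1 XOR (1 OR 1)) IMPLIES ((1 IMPLIES 1) IMPLIES (1 AND 1))) -> 1
Full result column, 4 rows per line (a,b,c fixed per line; d,e runs 00..11 left to right):
  rows 0-3 [a,b,c=000]: 1111  = hex F
  rows 4-7 [a,b,c=001]: 0101  = hex 5
  rows 8-11 [a,b,c=010]: 1111  = hex F
  rows 12-15 [a,b,c=011]: 0101  = hex 5
  rows 16-19 [a,b,c=100]: 1111  = hex F
  rows 20-23 [a,b,c=101]: 0101  = hex 5
  rows 24-27 [a,b,c=110]: 1111  = hex F
  rows 28-31 [a,b,c=111]: 0101  = hex 5
Output column (row 0 .. row 31) = 11110101111101011111010111110101
Output column grouped in 4s = 1111 0101 1111 0101 1111 0101 1111 0101 = 0xF5F5F5F5
Convert to decimal digit by digit (value = value*16 + digit):
  F -> 15
  15*16 + 5 = 245
  245*16 + 15 (F) = 3935
  3935*16 + 5 = 62965
  62965*16 + 15 (F) = 1007455
  1007455*16 + 5 = 16119285
  16119285*16 + 15 (F) = 257908575
  257908575*16 + 5 = 4126537205
Decimal = 4126537205

4126537205


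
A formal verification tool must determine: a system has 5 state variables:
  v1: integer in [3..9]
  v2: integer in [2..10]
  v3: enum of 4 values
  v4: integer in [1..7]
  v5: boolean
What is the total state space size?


State space = product of domain sizes of all variables.
Domain sizes:
  v1 (integer in [3..9]): 7
  v2 (integer in [2..10]): 9
  v3 (enum of 4 values): 4
  v4 (integer in [1..7]): 7
  v5 (boolean): 2
Product = 7 * 9 * 4 * 7 * 2 = 3528

3528


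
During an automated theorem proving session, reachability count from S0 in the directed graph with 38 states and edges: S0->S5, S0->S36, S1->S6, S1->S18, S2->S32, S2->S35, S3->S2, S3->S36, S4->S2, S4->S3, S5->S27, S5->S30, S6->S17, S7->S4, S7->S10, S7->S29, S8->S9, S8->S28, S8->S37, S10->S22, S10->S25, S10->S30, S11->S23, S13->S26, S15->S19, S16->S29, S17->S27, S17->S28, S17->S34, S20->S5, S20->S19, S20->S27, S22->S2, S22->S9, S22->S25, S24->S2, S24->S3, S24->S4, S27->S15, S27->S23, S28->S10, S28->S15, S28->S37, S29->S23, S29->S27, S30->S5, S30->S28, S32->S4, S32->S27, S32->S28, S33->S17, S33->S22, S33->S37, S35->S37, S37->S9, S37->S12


BFS from S0:
  layer 0: {S0}
  layer 1: {S5, S36}
  layer 2: {S27, S30}
  layer 3: {S15, S23, S28}
  layer 4: {S10, S19, S37}
  layer 5: {S9, S12, S22, S25}
  layer 6: {S2}
  layer 7: {S32, S35}
  layer 8: {S4}
  layer 9: {S3}
Reachable set: {S0, S2, S3, S4, S5, S9, S10, S12, S15, S19, S22, S23, S25, S27, S28, S30, S32, S35, S36, S37}
Count = 20

20


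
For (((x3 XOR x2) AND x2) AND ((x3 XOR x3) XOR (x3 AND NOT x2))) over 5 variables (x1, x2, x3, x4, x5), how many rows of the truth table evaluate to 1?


Formula: (((x3 XOR x2) AND x2) AND ((x3 XOR x3) XOR (x3 AND NOT x2))) over 5 vars (32 rows)
Evaluate each row (x1, x2, x3, x4, x5 as bits, MSB first):
  row 0 [00000]: (((0 XOR 0) AND 0) AND ((0 XOR 0) XOR (0 AND NOT 0))) -> 0
  row 1 [00001]: (((0 XOR 0) AND 0) AND ((0 XOR 0) XOR (0 AND NOT 0))) -> 0
  row 2 [00010]: (((0 XOR 0) AND 0) AND ((0 XOR 0) XOR (0 AND NOT 0))) -> 0
  row 3 [00011]: (((0 XOR 0) AND 0) AND ((0 XOR 0) XOR (0 AND NOT 0))) -> 0
  row 4 [00100]: (((1 XOR 0) AND 0) AND ((1 XOR 1) XOR (1 AND NOT 0))) -> 0
  row 5 [00101]: (((1 XOR 0) AND 0) AND ((1 XOR 1) XOR (1 AND NOT 0))) -> 0
  row 6 [00110]: (((1 XOR 0) AND 0) AND ((1 XOR 1) XOR (1 AND NOT 0))) -> 0
  row 7 [00111]: (((1 XOR 0) AND 0) AND ((1 XOR 1) XOR (1 AND NOT 0))) -> 0
  row 8 [01000]: (((0 XOR 1) AND 1) AND ((0 XOR 0) XOR (0 AND NOT 1))) -> 0
  row 9 [01001]: (((0 XOR 1) AND 1) AND ((0 XOR 0) XOR (0 AND NOT 1))) -> 0
  row 10 [01010]: (((0 XOR 1) AND 1) AND ((0 XOR 0) XOR (0 AND NOT 1))) -> 0
  row 11 [01011]: (((0 XOR 1) AND 1) AND ((0 XOR 0) XOR (0 AND NOT 1))) -> 0
  row 12 [01100]: (((1 XOR 1) AND 1) AND ((1 XOR 1) XOR (1 AND NOT 1))) -> 0
  row 13 [01101]: (((1 XOR 1) AND 1) AND ((1 XOR 1) XOR (1 AND NOT 1))) -> 0
  row 14 [01110]: (((1 XOR 1) AND 1) AND ((1 XOR 1) XOR (1 AND NOT 1))) -> 0
  row 15 [01111]: (((1 XOR 1) AND 1) AND ((1 XOR 1) XOR (1 AND NOT 1))) -> 0
  row 16 [10000]: (((0 XOR 0) AND 0) AND ((0 XOR 0) XOR (0 AND NOT 0))) -> 0
  row 17 [10001]: (((0 XOR 0) AND 0) AND ((0 XOR 0) XOR (0 AND NOT 0))) -> 0
  row 18 [10010]: (((0 XOR 0) AND 0) AND ((0 XOR 0) XOR (0 AND NOT 0))) -> 0
  row 19 [10011]: (((0 XOR 0) AND 0) AND ((0 XOR 0) XOR (0 AND NOT 0))) -> 0
  row 20 [10100]: (((1 XOR 0) AND 0) AND ((1 XOR 1) XOR (1 AND NOT 0))) -> 0
  row 21 [10101]: (((1 XOR 0) AND 0) AND ((1 XOR 1) XOR (1 AND NOT 0))) -> 0
  row 22 [10110]: (((1 XOR 0) AND 0) AND ((1 XOR 1) XOR (1 AND NOT 0))) -> 0
  row 23 [10111]: (((1 XOR 0) AND 0) AND ((1 XOR 1) XOR (1 AND NOT 0))) -> 0
  row 24 [11000]: (((0 XOR 1) AND 1) AND ((0 XOR 0) XOR (0 AND NOT 1))) -> 0
  row 25 [11001]: (((0 XOR 1) AND 1) AND ((0 XOR 0) XOR (0 AND NOT 1))) -> 0
  row 26 [11010]: (((0 XOR 1) AND 1) AND ((0 XOR 0) XOR (0 AND NOT 1))) -> 0
  row 27 [11011]: (((0 XOR 1) AND 1) AND ((0 XOR 0) XOR (0 AND NOT 1))) -> 0
  row 28 [11100]: (((1 XOR 1) AND 1) AND ((1 XOR 1) XOR (1 AND NOT 1))) -> 0
  row 29 [11101]: (((1 XOR 1) AND 1) AND ((1 XOR 1) XOR (1 AND NOT 1))) -> 0
  row 30 [11110]: (((1 XOR 1) AND 1) AND ((1 XOR 1) XOR (1 AND NOT 1))) -> 0
  row 31 [11111]: (((1 XOR 1) AND 1) AND ((1 XOR 1) XOR (1 AND NOT 1))) -> 0
Full result column, 8 rows per line (x1,x2 fixed per line; x3,x4,x5 runs 000..111 left to right):
  rows 0-7 [x1,x2=00]: 00000000  (ones: 0)
  rows 8-15 [x1,x2=01]: 00000000  (ones: 0)
  rows 16-23 [x1,x2=10]: 00000000  (ones: 0)
  rows 24-31 [x1,x2=11]: 00000000  (ones: 0)
Count of 1-rows = 0+0+0+0 = 0

0


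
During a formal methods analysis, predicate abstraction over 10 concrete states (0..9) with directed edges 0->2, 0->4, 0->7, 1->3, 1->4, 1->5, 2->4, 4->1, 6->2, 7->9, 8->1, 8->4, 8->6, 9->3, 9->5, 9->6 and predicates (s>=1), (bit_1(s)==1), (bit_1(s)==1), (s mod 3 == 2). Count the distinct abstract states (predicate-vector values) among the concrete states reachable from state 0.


BFS from 0:
Concrete reachable: {0, 1, 2, 3, 4, 5, 6, 7, 9}
Abstract via predicates (s>=1), (bit_1(s)==1), (bit_1(s)==1), (s mod 3 == 2):
  (0,0,0,0) <- {0}
  (1,0,0,0) <- {1, 4, 9}
  (1,0,0,1) <- {5}
  (1,1,1,0) <- {3, 6, 7}
  (1,1,1,1) <- {2}
Distinct abstract states = 5

5


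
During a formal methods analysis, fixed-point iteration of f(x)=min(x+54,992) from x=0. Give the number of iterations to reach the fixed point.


Step 1: x=0, cap=992, increment=54
Step 2: x grows by 54 each step until capped at 992; fixed point is x=992
Step 3: iterations = ceil(992/54) = 19

19


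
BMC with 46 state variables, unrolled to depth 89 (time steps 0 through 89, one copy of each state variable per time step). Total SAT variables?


BMC unrolls to depth k, creating one copy of each state var for steps 0..k.
Step count = 89 + 1 = 90 (steps 0 through 89)
Vars per step = 46
Total = 46 * 90 = 4140

4140


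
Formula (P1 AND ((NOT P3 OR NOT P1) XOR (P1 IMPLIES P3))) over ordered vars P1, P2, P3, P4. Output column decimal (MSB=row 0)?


Formula: (P1 AND ((NOT P3 OR NOT P1) XOR (P1 IMPLIES P3))) over P1, P2, P3, P4 (16 rows)
Evaluate each row (bits = P1,P2,P3,P4, MSB first):
  row 0 [0000]: (0 AND ((NOT 0 OR NOT 0) XOR (0 IMPLIES 0))) -> 0
  row 1 [0001]: (0 AND ((NOT 0 OR NOT 0) XOR (0 IMPLIES 0))) -> 0
  row 2 [0010]: (0 AND ((NOT 1 OR NOT 0) XOR (0 IMPLIES 1))) -> 0
  row 3 [0011]: (0 AND ((NOT 1 OR NOT 0) XOR (0 IMPLIES 1))) -> 0
  row 4 [0100]: (0 AND ((NOT 0 OR NOT 0) XOR (0 IMPLIES 0))) -> 0
  row 5 [0101]: (0 AND ((NOT 0 OR NOT 0) XOR (0 IMPLIES 0))) -> 0
  row 6 [0110]: (0 AND ((NOT 1 OR NOT 0) XOR (0 IMPLIES 1))) -> 0
  row 7 [0111]: (0 AND ((NOT 1 OR NOT 0) XOR (0 IMPLIES 1))) -> 0
  row 8 [1000]: (1 AND ((NOT 0 OR NOT 1) XOR (1 IMPLIES 0))) -> 1
  row 9 [1001]: (1 AND ((NOT 0 OR NOT 1) XOR (1 IMPLIES 0))) -> 1
  row 10 [1010]: (1 AND ((NOT 1 OR NOT 1) XOR (1 IMPLIES 1))) -> 1
  row 11 [1011]: (1 AND ((NOT 1 OR NOT 1) XOR (1 IMPLIES 1))) -> 1
  row 12 [1100]: (1 AND ((NOT 0 OR NOT 1) XOR (1 IMPLIES 0))) -> 1
  row 13 [1101]: (1 AND ((NOT 0 OR NOT 1) XOR (1 IMPLIES 0))) -> 1
  row 14 [1110]: (1 AND ((NOT 1 OR NOT 1) XOR (1 IMPLIES 1))) -> 1
  row 15 [1111]: (1 AND ((NOT 1 OR NOT 1) XOR (1 IMPLIES 1))) -> 1
Full result column, 4 rows per line (P1,P2 fixed per line; P3,P4 runs 00..11 left to right):
  rows 0-3 [P1,P2=00]: 0000  = hex 0
  rows 4-7 [P1,P2=01]: 0000  = hex 0
  rows 8-11 [P1,P2=10]: 1111  = hex F
  rows 12-15 [P1,P2=11]: 1111  = hex F
Output column (row 0 .. row 15) = 0000000011111111
Output column grouped in 4s = 0000 0000 1111 1111 = 0x00FF
Convert to decimal digit by digit (value = value*16 + digit):
  0 -> 0
  0*16 + 0 = 0
  0*16 + 15 (F) = 15
  15*16 + 15 (F) = 255
Decimal = 255

255


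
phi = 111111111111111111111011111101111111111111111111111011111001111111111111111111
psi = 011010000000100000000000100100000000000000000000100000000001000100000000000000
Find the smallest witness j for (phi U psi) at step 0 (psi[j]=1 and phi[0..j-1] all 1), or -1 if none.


(phi U psi) at 0: need smallest j with psi[j]=1 and phi[i]=1 for all i in [0,j).
Scan from step 0:
  step 0: phi=1, psi=0 -> continue
  step 1: psi=1 and phi held for [0,1) -> witness found
Witness step = 1

1


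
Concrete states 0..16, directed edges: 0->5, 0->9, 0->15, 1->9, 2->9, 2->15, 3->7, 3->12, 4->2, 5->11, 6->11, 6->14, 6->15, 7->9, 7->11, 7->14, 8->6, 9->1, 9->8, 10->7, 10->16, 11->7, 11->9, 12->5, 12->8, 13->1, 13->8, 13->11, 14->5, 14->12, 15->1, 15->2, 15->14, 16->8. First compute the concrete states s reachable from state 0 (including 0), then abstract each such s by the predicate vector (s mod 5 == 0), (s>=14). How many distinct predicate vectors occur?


BFS from 0:
Concrete reachable: {0, 1, 2, 5, 6, 7, 8, 9, 11, 12, 14, 15}
Abstract via predicates (s mod 5 == 0), (s>=14):
  (0,0) <- {1, 2, 6, 7, 8, 9, 11, 12}
  (0,1) <- {14}
  (1,0) <- {0, 5}
  (1,1) <- {15}
Distinct abstract states = 4

4


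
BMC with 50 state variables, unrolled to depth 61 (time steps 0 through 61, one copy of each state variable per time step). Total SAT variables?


BMC unrolls to depth k, creating one copy of each state var for steps 0..k.
Step count = 61 + 1 = 62 (steps 0 through 61)
Vars per step = 50
Total = 50 * 62 = 3100

3100
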